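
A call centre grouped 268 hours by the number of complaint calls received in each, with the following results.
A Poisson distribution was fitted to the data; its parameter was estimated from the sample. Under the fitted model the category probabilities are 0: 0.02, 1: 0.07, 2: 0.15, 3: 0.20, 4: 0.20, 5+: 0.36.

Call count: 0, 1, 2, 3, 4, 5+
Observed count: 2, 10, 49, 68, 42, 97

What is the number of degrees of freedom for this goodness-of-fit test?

There are k = 6 categories and 1 parameter estimated from the data, so df = 6 − 1 − 1 = 4.

4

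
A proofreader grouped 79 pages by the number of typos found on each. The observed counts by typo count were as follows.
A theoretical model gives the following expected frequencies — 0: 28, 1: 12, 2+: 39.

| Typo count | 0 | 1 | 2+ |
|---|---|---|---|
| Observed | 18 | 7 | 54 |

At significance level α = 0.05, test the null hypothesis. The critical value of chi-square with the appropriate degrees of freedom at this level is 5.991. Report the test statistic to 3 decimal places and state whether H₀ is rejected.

cat         O        E   (O−E)²/E
0          18       28     3.5714
1           7       12     2.0833
2+         54       39     5.7692
Sum = 11.424
df = 2. Since 11.424 > 5.991, we reject H₀.

11.424; reject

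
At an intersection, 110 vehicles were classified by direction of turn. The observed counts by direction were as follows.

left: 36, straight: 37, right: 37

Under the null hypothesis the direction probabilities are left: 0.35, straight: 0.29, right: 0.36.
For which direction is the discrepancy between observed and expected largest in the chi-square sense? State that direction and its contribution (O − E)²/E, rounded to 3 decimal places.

Expected counts E_i = n·p_i: 110×0.35 = 38.5, 110×0.29 = 31.9, 110×0.36 = 39.6.
left: (36 − 38.5)²/38.5 = 6.25/38.5 = 0.1623
straight: (37 − 31.9)²/31.9 = 26.01/31.9 = 0.8154
right: (37 − 39.6)²/39.6 = 6.76/39.6 = 0.1707
The largest term is for straight: 0.815.

straight, 0.815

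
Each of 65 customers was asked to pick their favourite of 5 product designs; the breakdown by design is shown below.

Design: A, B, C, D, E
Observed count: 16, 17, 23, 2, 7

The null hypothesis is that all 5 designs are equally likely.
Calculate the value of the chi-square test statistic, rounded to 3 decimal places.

Expected count for each of the 5 categories: 65/5 = 13.
cat         O        E   (O−E)²/E
A          16       13     0.6923
B          17       13     1.2308
C          23       13     7.6923
D           2       13     9.3077
E           7       13     2.7692
Sum = 21.692

21.692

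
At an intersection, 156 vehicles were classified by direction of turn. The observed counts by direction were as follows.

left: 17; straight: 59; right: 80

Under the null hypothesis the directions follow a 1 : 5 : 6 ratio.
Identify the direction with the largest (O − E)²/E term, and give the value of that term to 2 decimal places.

left, 1.23

Ratio total = 12. Expected counts: 156×1/12 = 13, 156×5/12 = 65, 156×6/12 = 78.
cat           O        E   (O−E)²/E
left         17       13      1.231
straight     59       65      0.554
right        80       78      0.051
The largest term is for left: 1.23.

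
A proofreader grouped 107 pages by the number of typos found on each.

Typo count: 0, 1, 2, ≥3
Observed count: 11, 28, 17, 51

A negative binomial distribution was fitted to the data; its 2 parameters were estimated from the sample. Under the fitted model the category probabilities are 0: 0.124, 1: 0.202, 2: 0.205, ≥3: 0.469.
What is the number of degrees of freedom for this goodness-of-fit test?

1

There are k = 4 categories and 2 parameters estimated from the data, so df = 4 − 1 − 2 = 1.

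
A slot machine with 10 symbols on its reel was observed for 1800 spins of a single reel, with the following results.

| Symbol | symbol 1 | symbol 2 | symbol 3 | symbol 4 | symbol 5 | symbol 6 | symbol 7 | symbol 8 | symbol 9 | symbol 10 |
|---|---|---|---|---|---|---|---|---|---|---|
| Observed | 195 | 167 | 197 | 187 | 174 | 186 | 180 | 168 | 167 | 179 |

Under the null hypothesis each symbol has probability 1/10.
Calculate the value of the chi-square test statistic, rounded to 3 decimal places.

Under H₀ each category has probability 1/10, so each expected count is 1800/10 = 180.
symbol 1: (195 − 180)²/180 = 225/180 = 1.2500
symbol 2: (167 − 180)²/180 = 169/180 = 0.9389
symbol 3: (197 − 180)²/180 = 289/180 = 1.6056
symbol 4: (187 − 180)²/180 = 49/180 = 0.2722
symbol 5: (174 − 180)²/180 = 36/180 = 0.2000
symbol 6: (186 − 180)²/180 = 36/180 = 0.2000
symbol 7: (180 − 180)²/180 = 0/180 = 0.0000
symbol 8: (168 − 180)²/180 = 144/180 = 0.8000
symbol 9: (167 − 180)²/180 = 169/180 = 0.9389
symbol 10: (179 − 180)²/180 = 1/180 = 0.0056
Sum = 6.211

6.211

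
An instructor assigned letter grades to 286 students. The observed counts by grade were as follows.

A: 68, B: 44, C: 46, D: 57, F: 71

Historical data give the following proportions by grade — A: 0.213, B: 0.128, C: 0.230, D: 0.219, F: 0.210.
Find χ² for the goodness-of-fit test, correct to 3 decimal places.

10.763

Expected counts E_i = n·p_i: 286×0.213 = 60.918, 286×0.128 = 36.608, 286×0.230 = 65.78, 286×0.219 = 62.634, 286×0.210 = 60.06.
χ² = (68−60.918)²/60.918 + (44−36.608)²/36.608 + (46−65.78)²/65.78 + (57−62.634)²/62.634 + (71−60.06)²/60.06
   = 0.8233 + 1.4926 + 5.9478 + 0.5068 + 1.9927
Sum = 10.763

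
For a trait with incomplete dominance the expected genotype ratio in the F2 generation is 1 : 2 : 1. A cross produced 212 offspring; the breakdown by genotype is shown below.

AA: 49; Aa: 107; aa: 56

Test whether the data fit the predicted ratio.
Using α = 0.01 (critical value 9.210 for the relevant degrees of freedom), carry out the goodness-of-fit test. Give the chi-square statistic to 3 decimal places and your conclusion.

Ratio total = 4. Expected counts: 212×1/4 = 53, 212×2/4 = 106, 212×1/4 = 53.
χ² = (49−53)²/53 + (107−106)²/106 + (56−53)²/53
   = 0.3019 + 0.0094 + 0.1698
Sum = 0.481
df = 2. Since 0.481 < 9.210, we do not reject H₀.

0.481; do not reject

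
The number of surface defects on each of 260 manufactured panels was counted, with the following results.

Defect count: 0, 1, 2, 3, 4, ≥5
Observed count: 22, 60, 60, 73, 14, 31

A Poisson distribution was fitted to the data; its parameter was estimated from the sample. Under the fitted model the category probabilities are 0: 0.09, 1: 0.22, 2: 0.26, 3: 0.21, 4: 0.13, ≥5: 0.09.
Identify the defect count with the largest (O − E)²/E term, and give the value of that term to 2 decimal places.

Expected counts E_i = n·p_i: 260×0.09 = 23.4, 260×0.22 = 57.2, 260×0.26 = 67.6, 260×0.21 = 54.6, 260×0.13 = 33.8, 260×0.09 = 23.4.
χ² = (22−23.4)²/23.4 + (60−57.2)²/57.2 + (60−67.6)²/67.6 + (73−54.6)²/54.6 + (14−33.8)²/33.8 + (31−23.4)²/23.4
   = 0.084 + 0.137 + 0.854 + 6.201 + 11.599 + 2.468
The largest term is for 4: 11.60.

4, 11.60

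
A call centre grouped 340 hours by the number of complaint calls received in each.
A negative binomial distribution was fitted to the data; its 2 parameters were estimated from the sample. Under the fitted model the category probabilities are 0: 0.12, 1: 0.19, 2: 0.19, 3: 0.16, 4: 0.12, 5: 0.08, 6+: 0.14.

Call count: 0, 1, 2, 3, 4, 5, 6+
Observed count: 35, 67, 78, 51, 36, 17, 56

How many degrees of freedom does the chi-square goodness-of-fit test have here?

There are k = 7 categories and 2 parameters estimated from the data, so df = 7 − 1 − 2 = 4.

4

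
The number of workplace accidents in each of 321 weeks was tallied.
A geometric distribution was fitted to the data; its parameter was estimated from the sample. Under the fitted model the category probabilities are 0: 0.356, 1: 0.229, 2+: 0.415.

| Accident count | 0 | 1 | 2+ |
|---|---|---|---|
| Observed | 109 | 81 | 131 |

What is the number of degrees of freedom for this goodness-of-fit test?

There are k = 3 categories and 1 parameter estimated from the data, so df = 3 − 1 − 1 = 1.

1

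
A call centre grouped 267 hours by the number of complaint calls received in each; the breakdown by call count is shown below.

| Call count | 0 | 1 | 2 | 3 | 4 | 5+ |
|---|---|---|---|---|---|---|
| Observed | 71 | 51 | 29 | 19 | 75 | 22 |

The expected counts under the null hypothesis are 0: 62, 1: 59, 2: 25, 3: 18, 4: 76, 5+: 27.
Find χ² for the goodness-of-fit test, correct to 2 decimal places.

χ² = (71−62)²/62 + (51−59)²/59 + (29−25)²/25 + (19−18)²/18 + (75−76)²/76 + (22−27)²/27
   = 1.306 + 1.085 + 0.640 + 0.056 + 0.013 + 0.926
Sum = 4.03

4.03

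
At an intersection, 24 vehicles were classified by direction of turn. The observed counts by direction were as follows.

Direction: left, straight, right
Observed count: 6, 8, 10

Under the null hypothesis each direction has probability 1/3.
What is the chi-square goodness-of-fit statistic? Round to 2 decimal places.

1.00

Under H₀ each category has probability 1/3, so each expected count is 24/3 = 8.
cat           O        E   (O−E)²/E
left          6        8      0.500
straight      8        8      0.000
right        10        8      0.500
Sum = 1.00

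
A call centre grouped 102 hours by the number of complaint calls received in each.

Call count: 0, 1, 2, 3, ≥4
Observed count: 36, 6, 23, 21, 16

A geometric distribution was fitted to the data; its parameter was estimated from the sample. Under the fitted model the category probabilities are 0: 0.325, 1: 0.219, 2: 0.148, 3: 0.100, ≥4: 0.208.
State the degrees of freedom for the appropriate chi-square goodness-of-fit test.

There are k = 5 categories and 1 parameter estimated from the data, so df = 5 − 1 − 1 = 3.

3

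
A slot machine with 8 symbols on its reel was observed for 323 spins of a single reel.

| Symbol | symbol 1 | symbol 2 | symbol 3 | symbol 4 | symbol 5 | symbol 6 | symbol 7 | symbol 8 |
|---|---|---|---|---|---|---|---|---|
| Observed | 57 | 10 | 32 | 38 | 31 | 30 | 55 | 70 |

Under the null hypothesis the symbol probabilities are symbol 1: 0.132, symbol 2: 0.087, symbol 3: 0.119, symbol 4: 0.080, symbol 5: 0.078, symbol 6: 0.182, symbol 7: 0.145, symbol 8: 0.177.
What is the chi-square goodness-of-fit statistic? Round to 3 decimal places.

43.035

Expected counts E_i = n·p_i: 323×0.132 = 42.636, 323×0.087 = 28.101, 323×0.119 = 38.437, 323×0.080 = 25.84, 323×0.078 = 25.194, 323×0.182 = 58.786, 323×0.145 = 46.835, 323×0.177 = 57.171.
symbol 1: (57 − 42.636)²/42.636 = 206.324496/42.636 = 4.8392
symbol 2: (10 − 28.101)²/28.101 = 327.646201/28.101 = 11.6596
symbol 3: (32 − 38.437)²/38.437 = 41.434969/38.437 = 1.0780
symbol 4: (38 − 25.84)²/25.84 = 147.8656/25.84 = 5.7224
symbol 5: (31 − 25.194)²/25.194 = 33.709636/25.194 = 1.3380
symbol 6: (30 − 58.786)²/58.786 = 828.633796/58.786 = 14.0958
symbol 7: (55 − 46.835)²/46.835 = 66.667225/46.835 = 1.4234
symbol 8: (70 − 57.171)²/57.171 = 164.583241/57.171 = 2.8788
Sum = 43.035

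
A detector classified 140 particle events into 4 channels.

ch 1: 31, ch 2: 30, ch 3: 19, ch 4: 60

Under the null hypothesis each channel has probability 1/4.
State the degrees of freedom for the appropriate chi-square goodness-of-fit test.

There are k = 4 categories and no parameters were estimated from the data, so df = 4 − 1 = 3.

3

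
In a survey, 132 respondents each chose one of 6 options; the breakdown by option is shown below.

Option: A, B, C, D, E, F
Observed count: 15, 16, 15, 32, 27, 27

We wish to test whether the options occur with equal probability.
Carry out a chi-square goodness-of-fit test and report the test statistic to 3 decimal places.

Under H₀ each category has probability 1/6, so each expected count is 132/6 = 22.
cat         O        E   (O−E)²/E
A          15       22     2.2273
B          16       22     1.6364
C          15       22     2.2273
D          32       22     4.5455
E          27       22     1.1364
F          27       22     1.1364
Sum = 12.909

12.909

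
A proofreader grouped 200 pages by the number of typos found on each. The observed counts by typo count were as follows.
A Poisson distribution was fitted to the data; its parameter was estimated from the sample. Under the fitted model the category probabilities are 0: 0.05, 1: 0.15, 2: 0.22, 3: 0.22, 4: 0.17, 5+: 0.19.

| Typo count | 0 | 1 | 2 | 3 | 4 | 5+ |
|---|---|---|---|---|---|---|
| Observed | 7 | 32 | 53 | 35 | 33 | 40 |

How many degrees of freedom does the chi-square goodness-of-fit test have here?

There are k = 6 categories and 1 parameter estimated from the data, so df = 6 − 1 − 1 = 4.

4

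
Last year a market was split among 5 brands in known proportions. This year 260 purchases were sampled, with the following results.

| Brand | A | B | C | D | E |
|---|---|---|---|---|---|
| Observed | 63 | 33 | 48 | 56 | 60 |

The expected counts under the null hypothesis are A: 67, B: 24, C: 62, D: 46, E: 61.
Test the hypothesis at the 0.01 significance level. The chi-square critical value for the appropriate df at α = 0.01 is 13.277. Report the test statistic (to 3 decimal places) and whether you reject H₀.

cat         O        E   (O−E)²/E
A          63       67     0.2388
B          33       24     3.3750
C          48       62     3.1613
D          56       46     2.1739
E          60       61     0.0164
Sum = 8.965
df = 4. Since 8.965 < 13.277, we do not reject H₀.

8.965; do not reject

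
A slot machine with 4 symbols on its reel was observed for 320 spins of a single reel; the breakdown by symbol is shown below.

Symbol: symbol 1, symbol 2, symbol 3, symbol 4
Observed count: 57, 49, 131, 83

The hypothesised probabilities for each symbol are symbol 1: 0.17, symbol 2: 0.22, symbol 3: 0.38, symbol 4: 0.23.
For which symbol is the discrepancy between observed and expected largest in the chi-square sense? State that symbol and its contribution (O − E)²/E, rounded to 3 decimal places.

symbol 2, 6.505

Expected counts E_i = n·p_i: 320×0.17 = 54.4, 320×0.22 = 70.4, 320×0.38 = 121.6, 320×0.23 = 73.6.
symbol 1: (57 − 54.4)²/54.4 = 6.76/54.4 = 0.1243
symbol 2: (49 − 70.4)²/70.4 = 457.96/70.4 = 6.5051
symbol 3: (131 − 121.6)²/121.6 = 88.36/121.6 = 0.7266
symbol 4: (83 − 73.6)²/73.6 = 88.36/73.6 = 1.2005
The largest term is for symbol 2: 6.505.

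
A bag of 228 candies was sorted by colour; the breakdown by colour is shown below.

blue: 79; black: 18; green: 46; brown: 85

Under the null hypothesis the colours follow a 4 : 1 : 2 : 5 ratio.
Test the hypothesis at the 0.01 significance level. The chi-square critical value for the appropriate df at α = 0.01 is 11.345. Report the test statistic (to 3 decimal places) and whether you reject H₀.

2.908; do not reject

Ratio total = 12. Expected counts: 228×4/12 = 76, 228×1/12 = 19, 228×2/12 = 38, 228×5/12 = 95.
blue: (79 − 76)²/76 = 9/76 = 0.1184
black: (18 − 19)²/19 = 1/19 = 0.0526
green: (46 − 38)²/38 = 64/38 = 1.6842
brown: (85 − 95)²/95 = 100/95 = 1.0526
Sum = 2.908
df = 3. Since 2.908 < 11.345, we do not reject H₀.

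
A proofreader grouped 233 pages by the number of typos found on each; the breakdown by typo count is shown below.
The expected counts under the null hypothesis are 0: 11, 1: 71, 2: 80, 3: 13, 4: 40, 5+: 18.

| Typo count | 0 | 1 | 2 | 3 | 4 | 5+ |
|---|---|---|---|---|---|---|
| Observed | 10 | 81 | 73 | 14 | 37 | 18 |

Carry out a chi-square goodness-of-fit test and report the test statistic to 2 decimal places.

2.41

χ² = (10−11)²/11 + (81−71)²/71 + (73−80)²/80 + (14−13)²/13 + (37−40)²/40 + (18−18)²/18
   = 0.091 + 1.408 + 0.613 + 0.077 + 0.225 + 0.000
Sum = 2.41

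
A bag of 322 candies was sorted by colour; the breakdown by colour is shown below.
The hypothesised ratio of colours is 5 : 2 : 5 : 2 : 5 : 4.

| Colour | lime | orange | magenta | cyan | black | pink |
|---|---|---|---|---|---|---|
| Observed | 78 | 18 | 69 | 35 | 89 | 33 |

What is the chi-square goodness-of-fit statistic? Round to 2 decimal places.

20.85

Ratio total = 23. Expected counts: 322×5/23 = 70, 322×2/23 = 28, 322×5/23 = 70, 322×2/23 = 28, 322×5/23 = 70, 322×4/23 = 56.
cat          O        E   (O−E)²/E
lime        78       70      0.914
orange      18       28      3.571
magenta     69       70      0.014
cyan        35       28      1.750
black       89       70      5.157
pink        33       56      9.446
Sum = 20.85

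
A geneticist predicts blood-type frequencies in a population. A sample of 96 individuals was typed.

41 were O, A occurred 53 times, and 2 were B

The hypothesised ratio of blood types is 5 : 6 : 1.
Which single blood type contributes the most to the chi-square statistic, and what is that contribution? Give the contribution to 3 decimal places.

B, 4.500

Ratio total = 12. Expected counts: 96×5/12 = 40, 96×6/12 = 48, 96×1/12 = 8.
O: (41 − 40)²/40 = 1/40 = 0.0250
A: (53 − 48)²/48 = 25/48 = 0.5208
B: (2 − 8)²/8 = 36/8 = 4.5000
The largest term is for B: 4.500.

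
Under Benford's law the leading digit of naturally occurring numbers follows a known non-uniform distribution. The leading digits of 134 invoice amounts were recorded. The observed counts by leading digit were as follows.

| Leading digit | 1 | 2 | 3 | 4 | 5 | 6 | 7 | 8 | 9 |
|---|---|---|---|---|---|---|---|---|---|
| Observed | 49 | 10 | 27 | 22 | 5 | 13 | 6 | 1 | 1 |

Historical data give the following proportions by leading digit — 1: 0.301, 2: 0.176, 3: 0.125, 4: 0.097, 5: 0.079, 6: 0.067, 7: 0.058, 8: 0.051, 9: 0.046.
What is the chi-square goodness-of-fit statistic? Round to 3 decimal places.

36.653

Expected counts E_i = n·p_i: 134×0.301 = 40.334, 134×0.176 = 23.584, 134×0.125 = 16.75, 134×0.097 = 12.998, 134×0.079 = 10.586, 134×0.067 = 8.978, 134×0.058 = 7.772, 134×0.051 = 6.834, 134×0.046 = 6.164.
1: (49 − 40.334)²/40.334 = 75.099556/40.334 = 1.8619
2: (10 − 23.584)²/23.584 = 184.525056/23.584 = 7.8242
3: (27 − 16.75)²/16.75 = 105.0625/16.75 = 6.2724
4: (22 − 12.998)²/12.998 = 81.036004/12.998 = 6.2345
5: (5 − 10.586)²/10.586 = 31.203396/10.586 = 2.9476
6: (13 − 8.978)²/8.978 = 16.176484/8.978 = 1.8018
7: (6 − 7.772)²/7.772 = 3.139984/7.772 = 0.4040
8: (1 − 6.834)²/6.834 = 34.035556/6.834 = 4.9803
9: (1 − 6.164)²/6.164 = 26.666896/6.164 = 4.3262
Sum = 36.653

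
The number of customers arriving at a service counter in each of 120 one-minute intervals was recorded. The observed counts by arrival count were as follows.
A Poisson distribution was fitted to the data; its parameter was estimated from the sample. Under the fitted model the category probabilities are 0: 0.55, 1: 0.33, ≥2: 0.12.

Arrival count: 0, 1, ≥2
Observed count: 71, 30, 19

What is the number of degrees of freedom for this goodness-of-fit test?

There are k = 3 categories and 1 parameter estimated from the data, so df = 3 − 1 − 1 = 1.

1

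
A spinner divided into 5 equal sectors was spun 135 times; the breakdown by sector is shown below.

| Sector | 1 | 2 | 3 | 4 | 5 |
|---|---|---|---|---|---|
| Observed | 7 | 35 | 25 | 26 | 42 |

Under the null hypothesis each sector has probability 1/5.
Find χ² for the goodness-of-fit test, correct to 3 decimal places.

Expected count for each of the 5 categories: 135/5 = 27.
cat         O        E   (O−E)²/E
1           7       27    14.8148
2          35       27     2.3704
3          25       27     0.1481
4          26       27     0.0370
5          42       27     8.3333
Sum = 25.704

25.704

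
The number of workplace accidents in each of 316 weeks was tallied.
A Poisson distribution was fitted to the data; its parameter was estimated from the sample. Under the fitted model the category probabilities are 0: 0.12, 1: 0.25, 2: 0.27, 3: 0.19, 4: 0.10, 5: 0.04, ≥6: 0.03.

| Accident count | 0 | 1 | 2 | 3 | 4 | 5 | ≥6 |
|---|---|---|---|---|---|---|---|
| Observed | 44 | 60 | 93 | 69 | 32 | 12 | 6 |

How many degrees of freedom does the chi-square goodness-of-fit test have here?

5

There are k = 7 categories and 1 parameter estimated from the data, so df = 7 − 1 − 1 = 5.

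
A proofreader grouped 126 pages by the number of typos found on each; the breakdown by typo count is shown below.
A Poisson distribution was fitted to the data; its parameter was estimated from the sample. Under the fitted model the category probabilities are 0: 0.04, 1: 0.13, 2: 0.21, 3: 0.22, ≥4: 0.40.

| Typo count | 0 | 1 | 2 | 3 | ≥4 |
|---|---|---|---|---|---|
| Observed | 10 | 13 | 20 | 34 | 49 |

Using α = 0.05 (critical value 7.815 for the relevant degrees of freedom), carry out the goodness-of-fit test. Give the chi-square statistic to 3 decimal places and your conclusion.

Expected counts E_i = n·p_i: 126×0.04 = 5.04, 126×0.13 = 16.38, 126×0.21 = 26.46, 126×0.22 = 27.72, 126×0.40 = 50.4.
cat         O        E   (O−E)²/E
0          10     5.04     4.8813
1          13    16.38     0.6975
2          20    26.46     1.5772
3          34    27.72     1.4227
≥4         49     50.4     0.0389
Sum = 8.618
df = 3. Since 8.618 > 7.815, we reject H₀.

8.618; reject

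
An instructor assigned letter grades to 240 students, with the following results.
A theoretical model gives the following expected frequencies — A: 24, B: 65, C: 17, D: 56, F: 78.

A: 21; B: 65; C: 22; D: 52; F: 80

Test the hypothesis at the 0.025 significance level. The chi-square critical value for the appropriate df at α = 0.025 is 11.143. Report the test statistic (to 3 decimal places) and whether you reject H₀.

cat         O        E   (O−E)²/E
A          21       24     0.3750
B          65       65     0.0000
C          22       17     1.4706
D          52       56     0.2857
F          80       78     0.0513
Sum = 2.183
df = 4. Since 2.183 < 11.143, we do not reject H₀.

2.183; do not reject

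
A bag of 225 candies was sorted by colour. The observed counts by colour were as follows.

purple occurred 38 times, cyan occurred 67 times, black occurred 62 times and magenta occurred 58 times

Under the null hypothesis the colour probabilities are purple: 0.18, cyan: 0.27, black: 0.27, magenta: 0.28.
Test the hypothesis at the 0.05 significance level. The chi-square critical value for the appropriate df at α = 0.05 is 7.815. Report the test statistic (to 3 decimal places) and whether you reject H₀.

Expected counts E_i = n·p_i: 225×0.18 = 40.5, 225×0.27 = 60.75, 225×0.27 = 60.75, 225×0.28 = 63.
cat          O        E   (O−E)²/E
purple      38     40.5     0.1543
cyan        67    60.75     0.6430
black       62    60.75     0.0257
magenta     58       63     0.3968
Sum = 1.220
df = 3. Since 1.220 < 7.815, we do not reject H₀.

1.220; do not reject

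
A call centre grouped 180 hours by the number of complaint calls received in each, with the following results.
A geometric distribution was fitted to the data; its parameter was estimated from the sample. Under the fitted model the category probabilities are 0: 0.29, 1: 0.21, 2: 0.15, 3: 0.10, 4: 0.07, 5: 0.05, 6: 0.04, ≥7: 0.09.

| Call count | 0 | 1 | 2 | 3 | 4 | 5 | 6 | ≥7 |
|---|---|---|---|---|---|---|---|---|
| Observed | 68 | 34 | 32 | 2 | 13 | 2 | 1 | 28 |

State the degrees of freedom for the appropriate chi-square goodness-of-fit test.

There are k = 8 categories and 1 parameter estimated from the data, so df = 8 − 1 − 1 = 6.

6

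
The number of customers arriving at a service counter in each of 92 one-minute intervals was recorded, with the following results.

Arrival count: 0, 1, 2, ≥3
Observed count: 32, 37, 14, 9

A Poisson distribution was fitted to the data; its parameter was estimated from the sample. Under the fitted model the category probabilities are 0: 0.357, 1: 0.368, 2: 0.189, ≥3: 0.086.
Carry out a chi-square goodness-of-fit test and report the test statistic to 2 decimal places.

Expected counts E_i = n·p_i: 92×0.357 = 32.844, 92×0.368 = 33.856, 92×0.189 = 17.388, 92×0.086 = 7.912.
cat         O        E   (O−E)²/E
0          32   32.844      0.022
1          37   33.856      0.292
2          14   17.388      0.660
≥3          9    7.912      0.150
Sum = 1.12

1.12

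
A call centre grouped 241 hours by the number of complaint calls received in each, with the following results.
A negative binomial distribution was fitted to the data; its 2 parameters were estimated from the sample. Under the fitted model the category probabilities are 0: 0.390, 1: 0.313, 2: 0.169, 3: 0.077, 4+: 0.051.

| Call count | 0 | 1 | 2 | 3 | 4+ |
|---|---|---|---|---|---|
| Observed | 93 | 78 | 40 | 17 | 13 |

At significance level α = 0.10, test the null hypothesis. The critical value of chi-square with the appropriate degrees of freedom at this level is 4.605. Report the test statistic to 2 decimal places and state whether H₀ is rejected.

0.28; do not reject

Expected counts E_i = n·p_i: 241×0.390 = 93.99, 241×0.313 = 75.433, 241×0.169 = 40.729, 241×0.077 = 18.557, 241×0.051 = 12.291.
0: (93 − 93.99)²/93.99 = 0.9801/93.99 = 0.010
1: (78 − 75.433)²/75.433 = 6.589489/75.433 = 0.087
2: (40 − 40.729)²/40.729 = 0.531441/40.729 = 0.013
3: (17 − 18.557)²/18.557 = 2.424249/18.557 = 0.131
4+: (13 − 12.291)²/12.291 = 0.502681/12.291 = 0.041
Sum = 0.28
df = 2. Since 0.28 < 4.605, we do not reject H₀.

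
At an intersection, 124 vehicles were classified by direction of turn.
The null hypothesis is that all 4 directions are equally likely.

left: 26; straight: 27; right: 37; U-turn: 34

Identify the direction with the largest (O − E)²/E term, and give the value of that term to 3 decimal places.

Under H₀ each category has probability 1/4, so each expected count is 124/4 = 31.
left: (26 − 31)²/31 = 25/31 = 0.8065
straight: (27 − 31)²/31 = 16/31 = 0.5161
right: (37 − 31)²/31 = 36/31 = 1.1613
U-turn: (34 − 31)²/31 = 9/31 = 0.2903
The largest term is for right: 1.161.

right, 1.161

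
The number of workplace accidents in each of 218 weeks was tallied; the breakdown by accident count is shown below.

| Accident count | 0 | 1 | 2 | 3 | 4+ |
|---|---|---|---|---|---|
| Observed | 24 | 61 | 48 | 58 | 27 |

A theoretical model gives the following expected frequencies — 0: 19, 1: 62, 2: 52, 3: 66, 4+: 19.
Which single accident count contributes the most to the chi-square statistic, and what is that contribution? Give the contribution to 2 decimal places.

4+, 3.37

0: (24 − 19)²/19 = 25/19 = 1.316
1: (61 − 62)²/62 = 1/62 = 0.016
2: (48 − 52)²/52 = 16/52 = 0.308
3: (58 − 66)²/66 = 64/66 = 0.970
4+: (27 − 19)²/19 = 64/19 = 3.368
The largest term is for 4+: 3.37.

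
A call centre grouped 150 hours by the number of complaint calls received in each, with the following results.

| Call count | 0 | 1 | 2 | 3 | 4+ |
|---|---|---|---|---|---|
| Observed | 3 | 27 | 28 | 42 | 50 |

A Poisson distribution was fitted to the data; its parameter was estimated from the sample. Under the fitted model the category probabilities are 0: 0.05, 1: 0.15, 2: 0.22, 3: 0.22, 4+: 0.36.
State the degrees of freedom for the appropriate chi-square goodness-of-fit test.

There are k = 5 categories and 1 parameter estimated from the data, so df = 5 − 1 − 1 = 3.

3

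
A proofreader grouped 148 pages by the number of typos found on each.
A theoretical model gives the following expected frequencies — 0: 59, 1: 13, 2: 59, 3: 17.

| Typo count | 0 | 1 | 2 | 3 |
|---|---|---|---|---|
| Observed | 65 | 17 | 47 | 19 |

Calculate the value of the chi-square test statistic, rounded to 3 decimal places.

4.517

0: (65 − 59)²/59 = 36/59 = 0.6102
1: (17 − 13)²/13 = 16/13 = 1.2308
2: (47 − 59)²/59 = 144/59 = 2.4407
3: (19 − 17)²/17 = 4/17 = 0.2353
Sum = 4.517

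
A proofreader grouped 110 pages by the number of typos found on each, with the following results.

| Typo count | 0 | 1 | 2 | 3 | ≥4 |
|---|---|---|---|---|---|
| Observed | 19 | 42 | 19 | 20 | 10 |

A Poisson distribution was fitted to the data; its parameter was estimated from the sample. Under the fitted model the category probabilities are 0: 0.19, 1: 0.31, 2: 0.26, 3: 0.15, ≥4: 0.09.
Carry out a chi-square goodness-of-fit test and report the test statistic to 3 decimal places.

5.969

Expected counts E_i = n·p_i: 110×0.19 = 20.9, 110×0.31 = 34.1, 110×0.26 = 28.6, 110×0.15 = 16.5, 110×0.09 = 9.9.
cat         O        E   (O−E)²/E
0          19     20.9     0.1727
1          42     34.1     1.8302
2          19     28.6     3.2224
3          20     16.5     0.7424
≥4         10      9.9     0.0010
Sum = 5.969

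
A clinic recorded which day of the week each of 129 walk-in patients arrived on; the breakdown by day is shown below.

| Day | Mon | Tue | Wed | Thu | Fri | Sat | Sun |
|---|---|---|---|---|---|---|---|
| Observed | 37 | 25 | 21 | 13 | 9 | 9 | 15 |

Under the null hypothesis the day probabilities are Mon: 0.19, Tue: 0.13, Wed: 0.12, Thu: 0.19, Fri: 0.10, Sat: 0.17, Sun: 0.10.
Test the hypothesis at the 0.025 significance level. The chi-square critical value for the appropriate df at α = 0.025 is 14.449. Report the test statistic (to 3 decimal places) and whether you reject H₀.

26.922; reject

Expected counts E_i = n·p_i: 129×0.19 = 24.51, 129×0.13 = 16.77, 129×0.12 = 15.48, 129×0.19 = 24.51, 129×0.10 = 12.9, 129×0.17 = 21.93, 129×0.10 = 12.9.
Mon: (37 − 24.51)²/24.51 = 156.0001/24.51 = 6.3648
Tue: (25 − 16.77)²/16.77 = 67.7329/16.77 = 4.0389
Wed: (21 − 15.48)²/15.48 = 30.4704/15.48 = 1.9684
Thu: (13 − 24.51)²/24.51 = 132.4801/24.51 = 5.4051
Fri: (9 − 12.9)²/12.9 = 15.21/12.9 = 1.1791
Sat: (9 − 21.93)²/21.93 = 167.1849/21.93 = 7.6236
Sun: (15 − 12.9)²/12.9 = 4.41/12.9 = 0.3419
Sum = 26.922
df = 6. Since 26.922 > 14.449, we reject H₀.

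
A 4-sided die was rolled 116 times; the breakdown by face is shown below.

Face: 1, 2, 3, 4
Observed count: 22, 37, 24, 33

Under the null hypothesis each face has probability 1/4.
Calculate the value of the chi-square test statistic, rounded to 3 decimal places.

5.310

Expected count for each of the 4 categories: 116/4 = 29.
1: (22 − 29)²/29 = 49/29 = 1.6897
2: (37 − 29)²/29 = 64/29 = 2.2069
3: (24 − 29)²/29 = 25/29 = 0.8621
4: (33 − 29)²/29 = 16/29 = 0.5517
Sum = 5.310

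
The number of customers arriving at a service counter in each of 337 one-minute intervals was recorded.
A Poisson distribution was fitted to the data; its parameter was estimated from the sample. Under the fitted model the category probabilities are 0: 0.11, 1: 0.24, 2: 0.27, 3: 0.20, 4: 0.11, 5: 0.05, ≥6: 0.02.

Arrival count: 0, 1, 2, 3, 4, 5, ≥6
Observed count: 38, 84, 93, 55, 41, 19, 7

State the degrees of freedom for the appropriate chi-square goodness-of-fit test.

5

There are k = 7 categories and 1 parameter estimated from the data, so df = 7 − 1 − 1 = 5.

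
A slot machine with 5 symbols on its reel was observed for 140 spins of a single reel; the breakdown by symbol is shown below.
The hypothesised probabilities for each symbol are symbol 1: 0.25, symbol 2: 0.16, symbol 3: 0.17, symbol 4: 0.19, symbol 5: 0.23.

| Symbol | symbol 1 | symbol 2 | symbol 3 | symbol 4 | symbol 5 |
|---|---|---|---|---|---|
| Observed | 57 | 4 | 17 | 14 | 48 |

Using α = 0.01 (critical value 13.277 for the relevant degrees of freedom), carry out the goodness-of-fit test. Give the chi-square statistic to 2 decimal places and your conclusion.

44.61; reject

Expected counts E_i = n·p_i: 140×0.25 = 35, 140×0.16 = 22.4, 140×0.17 = 23.8, 140×0.19 = 26.6, 140×0.23 = 32.2.
symbol 1: (57 − 35)²/35 = 484/35 = 13.829
symbol 2: (4 − 22.4)²/22.4 = 338.56/22.4 = 15.114
symbol 3: (17 − 23.8)²/23.8 = 46.24/23.8 = 1.943
symbol 4: (14 − 26.6)²/26.6 = 158.76/26.6 = 5.968
symbol 5: (48 − 32.2)²/32.2 = 249.64/32.2 = 7.753
Sum = 44.61
df = 4. Since 44.61 > 13.277, we reject H₀.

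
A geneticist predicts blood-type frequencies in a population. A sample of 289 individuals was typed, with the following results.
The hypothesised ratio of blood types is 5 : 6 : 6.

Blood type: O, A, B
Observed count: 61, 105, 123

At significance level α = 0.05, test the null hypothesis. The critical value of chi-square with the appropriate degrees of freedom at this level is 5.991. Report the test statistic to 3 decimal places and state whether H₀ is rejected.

Ratio total = 17. Expected counts: 289×5/17 = 85, 289×6/17 = 102, 289×6/17 = 102.
χ² = (61−85)²/85 + (105−102)²/102 + (123−102)²/102
   = 6.7765 + 0.0882 + 4.3235
Sum = 11.188
df = 2. Since 11.188 > 5.991, we reject H₀.

11.188; reject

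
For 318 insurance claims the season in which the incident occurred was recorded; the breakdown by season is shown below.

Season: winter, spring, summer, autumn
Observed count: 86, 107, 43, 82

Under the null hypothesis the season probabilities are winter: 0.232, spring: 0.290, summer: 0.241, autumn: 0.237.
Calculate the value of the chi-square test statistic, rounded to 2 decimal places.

19.74

Expected counts E_i = n·p_i: 318×0.232 = 73.776, 318×0.290 = 92.22, 318×0.241 = 76.638, 318×0.237 = 75.366.
winter: (86 − 73.776)²/73.776 = 149.426176/73.776 = 2.025
spring: (107 − 92.22)²/92.22 = 218.4484/92.22 = 2.369
summer: (43 − 76.638)²/76.638 = 1131.515044/76.638 = 14.764
autumn: (82 − 75.366)²/75.366 = 44.009956/75.366 = 0.584
Sum = 19.74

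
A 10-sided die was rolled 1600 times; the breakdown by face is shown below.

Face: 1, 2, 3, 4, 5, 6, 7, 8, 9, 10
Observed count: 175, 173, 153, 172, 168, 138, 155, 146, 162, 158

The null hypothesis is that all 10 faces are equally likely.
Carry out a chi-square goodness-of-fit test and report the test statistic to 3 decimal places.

8.525

Expected count for each of the 10 categories: 1600/10 = 160.
1: (175 − 160)²/160 = 225/160 = 1.4063
2: (173 − 160)²/160 = 169/160 = 1.0563
3: (153 − 160)²/160 = 49/160 = 0.3063
4: (172 − 160)²/160 = 144/160 = 0.9000
5: (168 − 160)²/160 = 64/160 = 0.4000
6: (138 − 160)²/160 = 484/160 = 3.0250
7: (155 − 160)²/160 = 25/160 = 0.1563
8: (146 − 160)²/160 = 196/160 = 1.2250
9: (162 − 160)²/160 = 4/160 = 0.0250
10: (158 − 160)²/160 = 4/160 = 0.0250
Sum = 8.525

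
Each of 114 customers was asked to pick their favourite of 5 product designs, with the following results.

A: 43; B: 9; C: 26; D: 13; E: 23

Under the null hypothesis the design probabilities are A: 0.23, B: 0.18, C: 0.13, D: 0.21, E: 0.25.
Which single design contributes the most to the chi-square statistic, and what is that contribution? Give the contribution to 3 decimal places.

A, 10.739

Expected counts E_i = n·p_i: 114×0.23 = 26.22, 114×0.18 = 20.52, 114×0.13 = 14.82, 114×0.21 = 23.94, 114×0.25 = 28.5.
A: (43 − 26.22)²/26.22 = 281.5684/26.22 = 10.7387
B: (9 − 20.52)²/20.52 = 132.7104/20.52 = 6.4674
C: (26 − 14.82)²/14.82 = 124.9924/14.82 = 8.4340
D: (13 − 23.94)²/23.94 = 119.6836/23.94 = 4.9993
E: (23 − 28.5)²/28.5 = 30.25/28.5 = 1.0614
The largest term is for A: 10.739.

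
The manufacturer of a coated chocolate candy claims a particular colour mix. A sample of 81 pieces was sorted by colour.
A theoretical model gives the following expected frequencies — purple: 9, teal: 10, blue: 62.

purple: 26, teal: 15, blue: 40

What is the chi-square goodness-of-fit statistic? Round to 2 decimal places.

χ² = (26−9)²/9 + (15−10)²/10 + (40−62)²/62
   = 32.111 + 2.500 + 7.806
Sum = 42.42

42.42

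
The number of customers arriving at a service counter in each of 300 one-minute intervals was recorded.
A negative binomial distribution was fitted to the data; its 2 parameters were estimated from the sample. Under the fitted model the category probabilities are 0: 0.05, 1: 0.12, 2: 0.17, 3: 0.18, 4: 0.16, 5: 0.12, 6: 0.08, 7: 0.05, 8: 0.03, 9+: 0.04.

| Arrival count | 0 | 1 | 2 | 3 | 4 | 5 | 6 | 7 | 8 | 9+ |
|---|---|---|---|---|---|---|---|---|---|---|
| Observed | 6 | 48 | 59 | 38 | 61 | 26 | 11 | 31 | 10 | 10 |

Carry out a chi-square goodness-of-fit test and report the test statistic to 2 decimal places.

Expected counts E_i = n·p_i: 300×0.05 = 15, 300×0.12 = 36, 300×0.17 = 51, 300×0.18 = 54, 300×0.16 = 48, 300×0.12 = 36, 300×0.08 = 24, 300×0.05 = 15, 300×0.03 = 9, 300×0.04 = 12.
0: (6 − 15)²/15 = 81/15 = 5.400
1: (48 − 36)²/36 = 144/36 = 4.000
2: (59 − 51)²/51 = 64/51 = 1.255
3: (38 − 54)²/54 = 256/54 = 4.741
4: (61 − 48)²/48 = 169/48 = 3.521
5: (26 − 36)²/36 = 100/36 = 2.778
6: (11 − 24)²/24 = 169/24 = 7.042
7: (31 − 15)²/15 = 256/15 = 17.067
8: (10 − 9)²/9 = 1/9 = 0.111
9+: (10 − 12)²/12 = 4/12 = 0.333
Sum = 46.25

46.25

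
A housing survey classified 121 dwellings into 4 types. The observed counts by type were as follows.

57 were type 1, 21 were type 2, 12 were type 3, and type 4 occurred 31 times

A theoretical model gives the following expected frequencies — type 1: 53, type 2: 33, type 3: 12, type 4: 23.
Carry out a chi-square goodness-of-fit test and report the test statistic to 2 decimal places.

7.45

cat         O        E   (O−E)²/E
type 1     57       53      0.302
type 2     21       33      4.364
type 3     12       12      0.000
type 4     31       23      2.783
Sum = 7.45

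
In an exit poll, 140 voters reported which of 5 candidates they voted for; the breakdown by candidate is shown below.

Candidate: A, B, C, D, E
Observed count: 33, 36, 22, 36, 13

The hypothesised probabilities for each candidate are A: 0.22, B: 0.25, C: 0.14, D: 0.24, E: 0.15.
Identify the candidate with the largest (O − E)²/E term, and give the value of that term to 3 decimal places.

Expected counts E_i = n·p_i: 140×0.22 = 30.8, 140×0.25 = 35, 140×0.14 = 19.6, 140×0.24 = 33.6, 140×0.15 = 21.
A: (33 − 30.8)²/30.8 = 4.84/30.8 = 0.1571
B: (36 − 35)²/35 = 1/35 = 0.0286
C: (22 − 19.6)²/19.6 = 5.76/19.6 = 0.2939
D: (36 − 33.6)²/33.6 = 5.76/33.6 = 0.1714
E: (13 − 21)²/21 = 64/21 = 3.0476
The largest term is for E: 3.048.

E, 3.048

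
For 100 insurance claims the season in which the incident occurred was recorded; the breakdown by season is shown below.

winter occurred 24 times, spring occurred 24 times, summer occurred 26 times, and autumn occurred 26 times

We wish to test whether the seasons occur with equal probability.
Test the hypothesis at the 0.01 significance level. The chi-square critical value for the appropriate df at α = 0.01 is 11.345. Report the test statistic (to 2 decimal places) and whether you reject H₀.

Under H₀ each category has probability 1/4, so each expected count is 100/4 = 25.
cat         O        E   (O−E)²/E
winter     24       25      0.040
spring     24       25      0.040
summer     26       25      0.040
autumn     26       25      0.040
Sum = 0.16
df = 3. Since 0.16 < 11.345, we do not reject H₀.

0.16; do not reject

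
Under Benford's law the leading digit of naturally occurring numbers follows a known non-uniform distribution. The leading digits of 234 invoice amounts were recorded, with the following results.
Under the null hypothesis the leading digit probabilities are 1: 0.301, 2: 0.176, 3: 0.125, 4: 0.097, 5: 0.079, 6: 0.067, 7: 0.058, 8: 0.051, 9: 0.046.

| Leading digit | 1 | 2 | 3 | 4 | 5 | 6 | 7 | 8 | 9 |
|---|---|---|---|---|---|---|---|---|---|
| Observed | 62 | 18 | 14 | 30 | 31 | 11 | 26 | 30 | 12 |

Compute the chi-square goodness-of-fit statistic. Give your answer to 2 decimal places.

73.10

Expected counts E_i = n·p_i: 234×0.301 = 70.434, 234×0.176 = 41.184, 234×0.125 = 29.25, 234×0.097 = 22.698, 234×0.079 = 18.486, 234×0.067 = 15.678, 234×0.058 = 13.572, 234×0.051 = 11.934, 234×0.046 = 10.764.
cat         O        E   (O−E)²/E
1          62   70.434      1.010
2          18   41.184     13.051
3          14    29.25      7.951
4          30   22.698      2.349
5          31   18.486      8.471
6          11   15.678      1.396
7          26   13.572     11.380
8          30   11.934     27.349
9          12   10.764      0.142
Sum = 73.10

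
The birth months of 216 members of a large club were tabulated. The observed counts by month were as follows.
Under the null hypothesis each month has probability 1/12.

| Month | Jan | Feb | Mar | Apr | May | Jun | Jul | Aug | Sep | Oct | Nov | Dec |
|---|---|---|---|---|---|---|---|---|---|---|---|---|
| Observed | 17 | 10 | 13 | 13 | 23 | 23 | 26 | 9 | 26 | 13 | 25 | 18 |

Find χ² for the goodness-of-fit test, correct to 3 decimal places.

24.889

Expected count for each of the 12 categories: 216/12 = 18.
cat         O        E   (O−E)²/E
Jan        17       18     0.0556
Feb        10       18     3.5556
Mar        13       18     1.3889
Apr        13       18     1.3889
May        23       18     1.3889
Jun        23       18     1.3889
Jul        26       18     3.5556
Aug         9       18     4.5000
Sep        26       18     3.5556
Oct        13       18     1.3889
Nov        25       18     2.7222
Dec        18       18     0.0000
Sum = 24.889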